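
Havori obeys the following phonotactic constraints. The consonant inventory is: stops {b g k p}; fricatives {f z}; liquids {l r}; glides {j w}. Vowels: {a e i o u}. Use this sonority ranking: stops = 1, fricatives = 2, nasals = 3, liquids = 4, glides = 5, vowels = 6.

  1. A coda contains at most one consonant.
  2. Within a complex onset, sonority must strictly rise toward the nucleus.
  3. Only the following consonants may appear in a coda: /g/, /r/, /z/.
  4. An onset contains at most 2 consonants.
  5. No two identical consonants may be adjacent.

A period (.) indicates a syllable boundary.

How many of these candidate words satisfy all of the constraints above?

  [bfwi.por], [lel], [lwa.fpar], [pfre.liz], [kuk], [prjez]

0

[bfwi.por] — violates constraint 4: syllable 1 onset /bfw/ has 3 consonants (> 2) → ill-formed
[lel] — violates constraint 3: syllable 1 coda contains /l/, which is not a licensed coda consonant → ill-formed
[lwa.fpar] — violates constraint 2: syllable 2 onset /fp/: /f/ (fricative, 2) → /p/ (stop, 1) does not rise → ill-formed
[pfre.liz] — violates constraint 4: syllable 1 onset /pfr/ has 3 consonants (> 2) → ill-formed
[kuk] — violates constraint 3: syllable 1 coda contains /k/, which is not a licensed coda consonant → ill-formed
[prjez] — violates constraint 4: syllable 1 onset /prj/ has 3 consonants (> 2) → ill-formed
No form is well-formed → 0.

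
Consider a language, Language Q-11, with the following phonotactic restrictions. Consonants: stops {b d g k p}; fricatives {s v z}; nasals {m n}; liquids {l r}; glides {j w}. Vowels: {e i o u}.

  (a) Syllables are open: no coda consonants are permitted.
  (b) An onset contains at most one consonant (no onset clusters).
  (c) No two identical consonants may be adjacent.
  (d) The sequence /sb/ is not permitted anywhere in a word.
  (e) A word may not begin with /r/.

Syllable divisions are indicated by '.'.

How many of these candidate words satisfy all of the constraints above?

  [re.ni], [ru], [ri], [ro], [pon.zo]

0

[re.ni] — violates constraint (e): word begins with /r/ → phonotactically illegal
[ru] — violates constraint (e): word begins with /r/ → phonotactically illegal
[ri] — violates constraint (e): word begins with /r/ → phonotactically illegal
[ro] — violates constraint (e): word begins with /r/ → phonotactically illegal
[pon.zo] — violates constraint (a): syllable 1 coda /n/ has 1 consonant (> 0) → phonotactically illegal
No form is phonotactically legal → 0.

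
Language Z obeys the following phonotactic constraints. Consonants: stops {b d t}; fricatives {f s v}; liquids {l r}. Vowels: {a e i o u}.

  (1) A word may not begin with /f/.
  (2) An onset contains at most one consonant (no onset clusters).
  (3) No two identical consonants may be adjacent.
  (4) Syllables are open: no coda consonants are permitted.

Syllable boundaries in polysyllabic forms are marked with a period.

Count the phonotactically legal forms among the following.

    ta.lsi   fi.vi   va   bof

ta.lsi — violates constraint 2: syllable 2 onset /ls/ has 2 consonants (> 1) → phonotactically illegal
fi.vi — violates constraint 1: word begins with /f/ → phonotactically illegal
va — σ1 onset /v/, coda /∅/ ok → phonotactically legal
bof — violates constraint 4: syllable 1 coda /f/ has 1 consonant (> 0) → phonotactically illegal
Phonotactically legal: va → 1.

1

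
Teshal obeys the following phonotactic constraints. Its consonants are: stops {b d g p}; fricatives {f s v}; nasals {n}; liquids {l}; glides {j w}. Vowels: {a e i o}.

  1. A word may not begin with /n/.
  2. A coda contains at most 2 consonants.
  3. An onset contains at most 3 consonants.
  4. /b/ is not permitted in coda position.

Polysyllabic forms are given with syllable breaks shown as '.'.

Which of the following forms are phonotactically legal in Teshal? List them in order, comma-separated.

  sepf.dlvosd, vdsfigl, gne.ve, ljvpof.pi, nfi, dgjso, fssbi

sepf.dlvosd — σ1 onset /s/, coda /pf/ (2C) ok; σ2 onset /dlv/ (3C), coda /sd/ (2C) ok → phonotactically legal
vdsfigl — violates constraint 3: syllable 1 onset /vdsf/ has 4 consonants (> 3) → phonotactically illegal
gne.ve — σ1 onset /gn/ (2C), coda /∅/ ok; σ2 onset /v/, coda /∅/ ok → phonotactically legal
ljvpof.pi — violates constraint 3: syllable 1 onset /ljvp/ has 4 consonants (> 3) → phonotactically illegal
nfi — violates constraint 1: word begins with /n/ → phonotactically illegal
dgjso — violates constraint 3: syllable 1 onset /dgjs/ has 4 consonants (> 3) → phonotactically illegal
fssbi — violates constraint 3: syllable 1 onset /fssb/ has 4 consonants (> 3) → phonotactically illegal

sepf.dlvosd, gne.ve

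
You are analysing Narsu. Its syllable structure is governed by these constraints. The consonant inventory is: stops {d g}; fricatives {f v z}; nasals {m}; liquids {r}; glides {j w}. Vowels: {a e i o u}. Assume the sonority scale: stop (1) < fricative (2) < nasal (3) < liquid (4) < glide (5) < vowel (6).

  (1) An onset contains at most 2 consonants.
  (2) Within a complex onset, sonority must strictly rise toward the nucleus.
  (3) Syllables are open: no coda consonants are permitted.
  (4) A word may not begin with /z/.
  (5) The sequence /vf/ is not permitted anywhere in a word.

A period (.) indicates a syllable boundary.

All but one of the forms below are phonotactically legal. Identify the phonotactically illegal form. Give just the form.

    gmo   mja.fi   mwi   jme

jme

gmo — σ1 onset /gm/ (1→3 rises), coda /∅/ ok → phonotactically legal
mja.fi — σ1 onset /mj/ (3→5 rises), coda /∅/ ok; σ2 onset /f/, coda /∅/ ok → phonotactically legal
mwi — σ1 onset /mw/ (3→5 rises), coda /∅/ ok → phonotactically legal
jme — violates constraint 2: syllable 1 onset /jm/: /j/ (glide, 5) → /m/ (nasal, 3) does not rise → phonotactically illegal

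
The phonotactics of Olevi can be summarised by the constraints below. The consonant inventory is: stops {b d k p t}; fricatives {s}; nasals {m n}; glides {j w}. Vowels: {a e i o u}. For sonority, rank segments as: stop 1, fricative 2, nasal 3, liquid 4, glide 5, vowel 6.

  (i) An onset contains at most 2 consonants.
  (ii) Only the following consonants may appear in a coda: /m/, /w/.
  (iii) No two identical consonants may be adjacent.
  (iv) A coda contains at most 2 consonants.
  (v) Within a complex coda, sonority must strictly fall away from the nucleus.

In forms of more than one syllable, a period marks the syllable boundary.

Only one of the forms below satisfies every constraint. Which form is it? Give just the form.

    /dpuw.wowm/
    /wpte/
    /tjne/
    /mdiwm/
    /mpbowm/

/dpuw.wowm/ — violates constraint (iii): adjacent identical consonants /ww/ → illicit
/wpte/ — violates constraint (i): syllable 1 onset /wpt/ has 3 consonants (> 2) → illicit
/tjne/ — violates constraint (i): syllable 1 onset /tjn/ has 3 consonants (> 2) → illicit
/mdiwm/ — σ1 onset /md/ (2C), coda /wm/ (5→3 falls) ok → licit
/mpbowm/ — violates constraint (i): syllable 1 onset /mpb/ has 3 consonants (> 2) → illicit

/mdiwm/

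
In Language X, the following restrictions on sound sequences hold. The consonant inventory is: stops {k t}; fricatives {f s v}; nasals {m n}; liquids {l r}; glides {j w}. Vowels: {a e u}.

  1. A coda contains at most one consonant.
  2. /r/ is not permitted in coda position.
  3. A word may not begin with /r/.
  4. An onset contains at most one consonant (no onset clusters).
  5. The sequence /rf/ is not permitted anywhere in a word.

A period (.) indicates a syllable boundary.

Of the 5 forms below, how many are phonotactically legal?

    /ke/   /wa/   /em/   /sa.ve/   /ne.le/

/ke/ — σ1 onset /k/, coda /∅/ ok → phonotactically legal
/wa/ — σ1 onset /w/, coda /∅/ ok → phonotactically legal
/em/ — σ1 onset /∅/, coda /m/ ok → phonotactically legal
/sa.ve/ — σ1 onset /s/, coda /∅/ ok; σ2 onset /v/, coda /∅/ ok → phonotactically legal
/ne.le/ — σ1 onset /n/, coda /∅/ ok; σ2 onset /l/, coda /∅/ ok → phonotactically legal
Phonotactically legal: /ke/, /wa/, /em/, /sa.ve/, /ne.le/ → 5.

5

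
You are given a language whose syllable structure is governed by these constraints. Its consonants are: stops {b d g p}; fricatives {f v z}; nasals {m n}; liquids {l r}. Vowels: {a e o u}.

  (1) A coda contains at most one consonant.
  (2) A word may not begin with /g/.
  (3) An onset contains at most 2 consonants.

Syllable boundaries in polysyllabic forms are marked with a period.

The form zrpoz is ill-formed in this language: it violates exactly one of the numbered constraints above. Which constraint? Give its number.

3

zrpoz: syllable 1 onset /zrp/ has 3 consonants (> 2).
This is a violation of constraint 3: "An onset contains at most 2 consonants."
The remaining constraints (1, 2) are satisfied.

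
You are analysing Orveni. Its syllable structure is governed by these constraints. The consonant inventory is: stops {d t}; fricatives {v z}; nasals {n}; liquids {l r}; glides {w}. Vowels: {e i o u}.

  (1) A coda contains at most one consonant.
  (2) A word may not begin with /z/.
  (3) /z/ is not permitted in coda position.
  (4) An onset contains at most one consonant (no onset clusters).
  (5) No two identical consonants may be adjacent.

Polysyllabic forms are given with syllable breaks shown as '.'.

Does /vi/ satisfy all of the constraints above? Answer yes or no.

yes

/vi/ — σ1 onset /v/, coda /∅/ ok → permitted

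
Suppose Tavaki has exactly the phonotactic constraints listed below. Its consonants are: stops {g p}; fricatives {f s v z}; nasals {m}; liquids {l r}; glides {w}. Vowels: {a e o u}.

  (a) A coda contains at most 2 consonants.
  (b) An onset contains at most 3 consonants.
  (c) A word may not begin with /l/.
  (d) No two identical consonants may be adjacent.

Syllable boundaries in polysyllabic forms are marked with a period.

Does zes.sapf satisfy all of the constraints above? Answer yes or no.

no

zes.sapf — violates constraint (d): adjacent identical consonants /ss/ → illicit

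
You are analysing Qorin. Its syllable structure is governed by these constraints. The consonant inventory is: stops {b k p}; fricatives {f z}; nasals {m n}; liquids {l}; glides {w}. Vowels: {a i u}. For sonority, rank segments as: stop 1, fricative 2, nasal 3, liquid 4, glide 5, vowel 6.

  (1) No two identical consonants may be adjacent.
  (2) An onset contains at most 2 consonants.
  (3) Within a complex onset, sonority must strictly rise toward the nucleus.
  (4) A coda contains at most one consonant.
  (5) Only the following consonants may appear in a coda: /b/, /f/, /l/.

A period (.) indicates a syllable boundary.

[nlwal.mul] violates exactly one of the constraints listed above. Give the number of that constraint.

[nlwal.mul]: syllable 1 onset /nlw/ has 3 consonants (> 2).
This is a violation of constraint 2: "An onset contains at most 2 consonants."
The remaining constraints (1, 3, 4, 5) are satisfied.

2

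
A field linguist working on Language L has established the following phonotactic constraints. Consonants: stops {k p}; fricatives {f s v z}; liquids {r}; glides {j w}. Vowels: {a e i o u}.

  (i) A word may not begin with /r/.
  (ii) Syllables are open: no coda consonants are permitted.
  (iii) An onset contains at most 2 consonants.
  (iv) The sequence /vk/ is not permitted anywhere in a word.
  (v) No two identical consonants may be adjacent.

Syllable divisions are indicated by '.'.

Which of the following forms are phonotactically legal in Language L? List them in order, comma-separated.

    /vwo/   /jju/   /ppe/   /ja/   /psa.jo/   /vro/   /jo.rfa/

/vwo/, /ja/, /psa.jo/, /vro/, /jo.rfa/

/vwo/ — σ1 onset /vw/ (2C), coda /∅/ ok → phonotactically legal
/jju/ — violates constraint (v): adjacent identical consonants /jj/ → phonotactically illegal
/ppe/ — violates constraint (v): adjacent identical consonants /pp/ → phonotactically illegal
/ja/ — σ1 onset /j/, coda /∅/ ok → phonotactically legal
/psa.jo/ — σ1 onset /ps/ (2C), coda /∅/ ok; σ2 onset /j/, coda /∅/ ok → phonotactically legal
/vro/ — σ1 onset /vr/ (2C), coda /∅/ ok → phonotactically legal
/jo.rfa/ — σ1 onset /j/, coda /∅/ ok; σ2 onset /rf/ (2C), coda /∅/ ok → phonotactically legal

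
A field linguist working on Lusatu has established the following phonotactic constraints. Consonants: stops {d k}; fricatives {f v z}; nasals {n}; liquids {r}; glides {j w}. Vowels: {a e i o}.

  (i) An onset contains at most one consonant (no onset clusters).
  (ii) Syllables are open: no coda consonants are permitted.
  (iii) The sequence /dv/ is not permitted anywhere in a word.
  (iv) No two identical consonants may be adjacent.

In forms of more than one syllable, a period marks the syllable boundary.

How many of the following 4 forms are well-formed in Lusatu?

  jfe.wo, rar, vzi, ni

1

jfe.wo — violates constraint (i): syllable 1 onset /jf/ has 2 consonants (> 1) → ill-formed
rar — violates constraint (ii): syllable 1 coda /r/ has 1 consonant (> 0) → ill-formed
vzi — violates constraint (i): syllable 1 onset /vz/ has 2 consonants (> 1) → ill-formed
ni — σ1 onset /n/, coda /∅/ ok → well-formed
Well-formed: ni → 1.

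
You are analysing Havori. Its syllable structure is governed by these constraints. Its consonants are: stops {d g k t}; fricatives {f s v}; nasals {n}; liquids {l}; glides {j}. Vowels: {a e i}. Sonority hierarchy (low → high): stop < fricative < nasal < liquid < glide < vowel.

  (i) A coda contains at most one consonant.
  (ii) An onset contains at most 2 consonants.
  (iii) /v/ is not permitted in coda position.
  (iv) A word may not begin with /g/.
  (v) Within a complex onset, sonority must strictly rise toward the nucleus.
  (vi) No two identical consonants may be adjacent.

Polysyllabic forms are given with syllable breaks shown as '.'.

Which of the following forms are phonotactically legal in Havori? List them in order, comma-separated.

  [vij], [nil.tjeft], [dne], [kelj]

[vij], [dne]

[vij] — σ1 onset /v/, coda /j/ ok → phonotactically legal
[nil.tjeft] — violates constraint (i): syllable 2 coda /ft/ has 2 consonants (> 1) → phonotactically illegal
[dne] — σ1 onset /dn/ (1→3 rises), coda /∅/ ok → phonotactically legal
[kelj] — violates constraint (i): syllable 1 coda /lj/ has 2 consonants (> 1) → phonotactically illegal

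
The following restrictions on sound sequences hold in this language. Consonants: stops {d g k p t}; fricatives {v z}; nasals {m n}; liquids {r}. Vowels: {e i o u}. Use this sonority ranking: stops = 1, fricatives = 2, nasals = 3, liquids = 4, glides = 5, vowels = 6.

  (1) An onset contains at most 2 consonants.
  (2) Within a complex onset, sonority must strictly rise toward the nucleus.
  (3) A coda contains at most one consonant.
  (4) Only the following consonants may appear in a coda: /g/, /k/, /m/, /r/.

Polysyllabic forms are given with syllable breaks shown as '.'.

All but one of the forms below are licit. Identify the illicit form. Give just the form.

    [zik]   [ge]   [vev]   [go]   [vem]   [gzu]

[zik] — σ1 onset /z/, coda /k/ ok → licit
[ge] — σ1 onset /g/, coda /∅/ ok → licit
[vev] — violates constraint 4: syllable 1 coda contains /v/, which is not a licensed coda consonant → illicit
[go] — σ1 onset /g/, coda /∅/ ok → licit
[vem] — σ1 onset /v/, coda /m/ ok → licit
[gzu] — σ1 onset /gz/ (1→2 rises), coda /∅/ ok → licit

[vev]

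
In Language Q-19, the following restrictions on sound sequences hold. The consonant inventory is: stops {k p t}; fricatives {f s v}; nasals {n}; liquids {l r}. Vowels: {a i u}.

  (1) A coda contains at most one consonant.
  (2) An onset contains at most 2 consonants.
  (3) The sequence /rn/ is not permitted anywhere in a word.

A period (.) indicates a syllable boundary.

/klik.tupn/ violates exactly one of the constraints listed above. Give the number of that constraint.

1

/klik.tupn/: syllable 2 coda /pn/ has 2 consonants (> 1).
This is a violation of constraint 1: "A coda contains at most one consonant."
The remaining constraints (2, 3) are satisfied.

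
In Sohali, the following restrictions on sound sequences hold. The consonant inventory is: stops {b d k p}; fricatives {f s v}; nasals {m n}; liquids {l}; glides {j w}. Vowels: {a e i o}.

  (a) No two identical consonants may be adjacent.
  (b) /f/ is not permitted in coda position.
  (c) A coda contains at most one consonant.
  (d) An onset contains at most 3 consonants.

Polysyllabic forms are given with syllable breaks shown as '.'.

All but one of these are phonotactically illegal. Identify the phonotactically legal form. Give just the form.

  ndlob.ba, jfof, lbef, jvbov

jvbov

ndlob.ba — violates constraint (a): adjacent identical consonants /bb/ → phonotactically illegal
jfof — violates constraint (b): syllable 1 coda contains /f/ → phonotactically illegal
lbef — violates constraint (b): syllable 1 coda contains /f/ → phonotactically illegal
jvbov — σ1 onset /jvb/ (3C), coda /v/ ok → phonotactically legal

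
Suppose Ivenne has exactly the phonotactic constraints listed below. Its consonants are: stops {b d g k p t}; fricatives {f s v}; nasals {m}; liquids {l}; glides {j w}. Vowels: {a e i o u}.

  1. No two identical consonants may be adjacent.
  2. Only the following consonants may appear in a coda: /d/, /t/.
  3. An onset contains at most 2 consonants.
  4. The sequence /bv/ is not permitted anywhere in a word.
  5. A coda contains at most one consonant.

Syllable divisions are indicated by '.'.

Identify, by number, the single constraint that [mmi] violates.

[mmi]: adjacent identical consonants /mm/.
This is a violation of constraint 1: "No two identical consonants may be adjacent."
The remaining constraints (2, 3, 4, 5) are satisfied.

1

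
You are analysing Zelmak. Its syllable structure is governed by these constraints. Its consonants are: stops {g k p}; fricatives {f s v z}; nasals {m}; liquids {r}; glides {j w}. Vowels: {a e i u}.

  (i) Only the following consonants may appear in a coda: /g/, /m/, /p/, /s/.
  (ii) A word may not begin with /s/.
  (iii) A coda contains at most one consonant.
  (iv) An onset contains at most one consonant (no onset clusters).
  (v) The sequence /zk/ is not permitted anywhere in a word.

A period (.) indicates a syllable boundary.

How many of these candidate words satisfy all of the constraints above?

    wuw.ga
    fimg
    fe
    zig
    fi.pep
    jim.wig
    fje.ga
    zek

4

wuw.ga — violates constraint (i): syllable 1 coda contains /w/, which is not a licensed coda consonant → not permitted
fimg — violates constraint (iii): syllable 1 coda /mg/ has 2 consonants (> 1) → not permitted
fe — σ1 onset /f/, coda /∅/ ok → permitted
zig — σ1 onset /z/, coda /g/ ok → permitted
fi.pep — σ1 onset /f/, coda /∅/ ok; σ2 onset /p/, coda /p/ ok → permitted
jim.wig — σ1 onset /j/, coda /m/ ok; σ2 onset /w/, coda /g/ ok → permitted
fje.ga — violates constraint (iv): syllable 1 onset /fj/ has 2 consonants (> 1) → not permitted
zek — violates constraint (i): syllable 1 coda contains /k/, which is not a licensed coda consonant → not permitted
Permitted: fe, zig, fi.pep, jim.wig → 4.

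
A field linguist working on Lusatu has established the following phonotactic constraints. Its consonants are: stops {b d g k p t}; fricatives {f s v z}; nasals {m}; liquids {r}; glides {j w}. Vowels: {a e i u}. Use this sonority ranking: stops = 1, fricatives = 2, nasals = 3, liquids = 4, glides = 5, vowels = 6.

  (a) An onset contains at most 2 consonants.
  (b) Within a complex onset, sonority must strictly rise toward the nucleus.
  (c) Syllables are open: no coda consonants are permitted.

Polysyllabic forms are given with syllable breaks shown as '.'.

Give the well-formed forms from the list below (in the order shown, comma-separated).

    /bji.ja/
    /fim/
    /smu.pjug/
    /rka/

/bji.ja/

/bji.ja/ — σ1 onset /bj/ (1→5 rises), coda /∅/ ok; σ2 onset /j/, coda /∅/ ok → well-formed
/fim/ — violates constraint (c): syllable 1 coda /m/ has 1 consonant (> 0) → ill-formed
/smu.pjug/ — violates constraint (c): syllable 2 coda /g/ has 1 consonant (> 0) → ill-formed
/rka/ — violates constraint (b): syllable 1 onset /rk/: /r/ (liquid, 4) → /k/ (stop, 1) does not rise → ill-formed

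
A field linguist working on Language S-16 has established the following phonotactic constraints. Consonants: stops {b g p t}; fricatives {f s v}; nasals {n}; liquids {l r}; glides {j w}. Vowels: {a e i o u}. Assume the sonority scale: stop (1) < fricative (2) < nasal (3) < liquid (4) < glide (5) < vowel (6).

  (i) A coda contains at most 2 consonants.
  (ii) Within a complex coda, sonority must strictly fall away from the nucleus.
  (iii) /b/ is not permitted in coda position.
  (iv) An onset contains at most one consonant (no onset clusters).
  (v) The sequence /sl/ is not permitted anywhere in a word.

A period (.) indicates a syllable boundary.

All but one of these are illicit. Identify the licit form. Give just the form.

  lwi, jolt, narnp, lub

jolt

lwi — violates constraint (iv): syllable 1 onset /lw/ has 2 consonants (> 1) → illicit
jolt — σ1 onset /j/, coda /lt/ (4→1 falls) ok → licit
narnp — violates constraint (i): syllable 1 coda /rnp/ has 3 consonants (> 2) → illicit
lub — violates constraint (iii): syllable 1 coda contains /b/ → illicit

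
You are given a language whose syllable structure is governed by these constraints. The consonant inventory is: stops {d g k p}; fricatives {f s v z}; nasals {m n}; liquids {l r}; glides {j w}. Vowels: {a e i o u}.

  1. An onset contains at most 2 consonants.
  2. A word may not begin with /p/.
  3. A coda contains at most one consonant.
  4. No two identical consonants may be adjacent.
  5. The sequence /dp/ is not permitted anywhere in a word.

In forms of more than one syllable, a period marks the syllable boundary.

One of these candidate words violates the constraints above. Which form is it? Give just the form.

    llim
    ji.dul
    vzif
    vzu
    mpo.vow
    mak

llim

llim — violates constraint 4: adjacent identical consonants /ll/ → not permitted
ji.dul — σ1 onset /j/, coda /∅/ ok; σ2 onset /d/, coda /l/ ok → permitted
vzif — σ1 onset /vz/ (2C), coda /f/ ok → permitted
vzu — σ1 onset /vz/ (2C), coda /∅/ ok → permitted
mpo.vow — σ1 onset /mp/ (2C), coda /∅/ ok; σ2 onset /v/, coda /w/ ok → permitted
mak — σ1 onset /m/, coda /k/ ok → permitted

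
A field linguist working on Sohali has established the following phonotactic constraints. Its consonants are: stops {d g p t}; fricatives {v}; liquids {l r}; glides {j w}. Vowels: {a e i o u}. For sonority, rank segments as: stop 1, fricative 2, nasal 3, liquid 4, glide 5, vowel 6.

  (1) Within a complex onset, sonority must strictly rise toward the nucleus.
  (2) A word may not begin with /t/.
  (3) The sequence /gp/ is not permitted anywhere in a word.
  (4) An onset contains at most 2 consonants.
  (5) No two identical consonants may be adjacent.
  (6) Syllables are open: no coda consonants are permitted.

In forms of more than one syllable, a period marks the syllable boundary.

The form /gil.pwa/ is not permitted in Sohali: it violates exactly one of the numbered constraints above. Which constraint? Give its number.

6

/gil.pwa/: syllable 1 coda /l/ has 1 consonant (> 0).
This is a violation of constraint 6: "Syllables are open: no coda consonants are permitted."
The remaining constraints (1, 2, 3, 4, 5) are satisfied.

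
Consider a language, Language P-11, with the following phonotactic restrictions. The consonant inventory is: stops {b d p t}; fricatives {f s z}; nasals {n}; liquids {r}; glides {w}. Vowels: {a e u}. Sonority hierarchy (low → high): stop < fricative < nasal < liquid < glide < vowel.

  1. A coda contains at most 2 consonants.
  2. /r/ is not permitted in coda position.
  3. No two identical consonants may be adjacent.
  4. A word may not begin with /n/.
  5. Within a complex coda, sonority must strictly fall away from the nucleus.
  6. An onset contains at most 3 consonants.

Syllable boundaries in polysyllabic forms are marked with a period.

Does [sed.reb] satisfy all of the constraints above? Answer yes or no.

[sed.reb] — σ1 onset /s/, coda /d/ ok; σ2 onset /r/, coda /b/ ok → licit

yes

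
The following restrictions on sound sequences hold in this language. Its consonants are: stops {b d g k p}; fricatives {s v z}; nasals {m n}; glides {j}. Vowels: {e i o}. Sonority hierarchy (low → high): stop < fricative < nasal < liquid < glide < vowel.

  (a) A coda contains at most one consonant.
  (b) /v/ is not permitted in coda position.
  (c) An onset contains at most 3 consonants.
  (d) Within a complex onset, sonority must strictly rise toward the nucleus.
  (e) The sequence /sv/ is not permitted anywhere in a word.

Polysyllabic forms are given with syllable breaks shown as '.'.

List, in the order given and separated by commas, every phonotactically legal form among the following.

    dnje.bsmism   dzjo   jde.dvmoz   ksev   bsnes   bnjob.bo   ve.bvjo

dnje.bsmism — violates constraint (a): syllable 2 coda /sm/ has 2 consonants (> 1) → phonotactically illegal
dzjo — σ1 onset /dzj/ (1→2→5 rises), coda /∅/ ok → phonotactically legal
jde.dvmoz — violates constraint (d): syllable 1 onset /jd/: /j/ (glide, 5) → /d/ (stop, 1) does not rise → phonotactically illegal
ksev — violates constraint (b): syllable 1 coda contains /v/ → phonotactically illegal
bsnes — σ1 onset /bsn/ (1→2→3 rises), coda /s/ ok → phonotactically legal
bnjob.bo — σ1 onset /bnj/ (1→3→5 rises), coda /b/ ok; σ2 onset /b/, coda /∅/ ok → phonotactically legal
ve.bvjo — σ1 onset /v/, coda /∅/ ok; σ2 onset /bvj/ (1→2→5 rises), coda /∅/ ok → phonotactically legal

dzjo, bsnes, bnjob.bo, ve.bvjo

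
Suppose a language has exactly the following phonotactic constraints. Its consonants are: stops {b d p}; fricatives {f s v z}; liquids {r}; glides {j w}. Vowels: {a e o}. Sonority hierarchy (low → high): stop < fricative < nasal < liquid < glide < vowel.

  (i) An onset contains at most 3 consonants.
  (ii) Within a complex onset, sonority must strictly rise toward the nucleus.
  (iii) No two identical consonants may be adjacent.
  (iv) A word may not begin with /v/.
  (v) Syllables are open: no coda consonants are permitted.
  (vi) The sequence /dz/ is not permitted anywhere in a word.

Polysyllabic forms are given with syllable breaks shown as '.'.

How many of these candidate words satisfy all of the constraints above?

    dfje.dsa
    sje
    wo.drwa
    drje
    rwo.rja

dfje.dsa — σ1 onset /dfj/ (1→2→5 rises), coda /∅/ ok; σ2 onset /ds/ (1→2 rises), coda /∅/ ok → permitted
sje — σ1 onset /sj/ (2→5 rises), coda /∅/ ok → permitted
wo.drwa — σ1 onset /w/, coda /∅/ ok; σ2 onset /drw/ (1→4→5 rises), coda /∅/ ok → permitted
drje — σ1 onset /drj/ (1→4→5 rises), coda /∅/ ok → permitted
rwo.rja — σ1 onset /rw/ (4→5 rises), coda /∅/ ok; σ2 onset /rj/ (4→5 rises), coda /∅/ ok → permitted
Permitted: dfje.dsa, sje, wo.drwa, drje, rwo.rja → 5.

5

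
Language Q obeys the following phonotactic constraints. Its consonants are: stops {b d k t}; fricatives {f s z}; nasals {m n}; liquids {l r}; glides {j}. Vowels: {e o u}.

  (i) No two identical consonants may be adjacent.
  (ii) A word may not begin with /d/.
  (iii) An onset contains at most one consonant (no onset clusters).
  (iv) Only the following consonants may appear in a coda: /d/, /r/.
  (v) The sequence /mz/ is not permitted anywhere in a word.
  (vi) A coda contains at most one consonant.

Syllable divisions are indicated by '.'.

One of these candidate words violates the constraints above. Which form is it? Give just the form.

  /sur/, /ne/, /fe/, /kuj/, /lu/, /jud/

/kuj/

/sur/ — σ1 onset /s/, coda /r/ ok → well-formed
/ne/ — σ1 onset /n/, coda /∅/ ok → well-formed
/fe/ — σ1 onset /f/, coda /∅/ ok → well-formed
/kuj/ — violates constraint (iv): syllable 1 coda contains /j/, which is not a licensed coda consonant → ill-formed
/lu/ — σ1 onset /l/, coda /∅/ ok → well-formed
/jud/ — σ1 onset /j/, coda /d/ ok → well-formed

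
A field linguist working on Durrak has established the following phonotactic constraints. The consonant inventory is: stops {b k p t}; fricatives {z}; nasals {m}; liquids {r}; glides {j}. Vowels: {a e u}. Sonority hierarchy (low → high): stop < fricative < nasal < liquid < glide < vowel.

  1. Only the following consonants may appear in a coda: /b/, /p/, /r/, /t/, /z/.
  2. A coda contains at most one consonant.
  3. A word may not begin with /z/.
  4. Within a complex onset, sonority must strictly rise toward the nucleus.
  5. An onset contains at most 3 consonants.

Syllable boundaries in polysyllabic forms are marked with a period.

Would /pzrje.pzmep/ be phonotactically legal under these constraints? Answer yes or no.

no

/pzrje.pzmep/ — violates constraint 5: syllable 1 onset /pzrj/ has 4 consonants (> 3) → phonotactically illegal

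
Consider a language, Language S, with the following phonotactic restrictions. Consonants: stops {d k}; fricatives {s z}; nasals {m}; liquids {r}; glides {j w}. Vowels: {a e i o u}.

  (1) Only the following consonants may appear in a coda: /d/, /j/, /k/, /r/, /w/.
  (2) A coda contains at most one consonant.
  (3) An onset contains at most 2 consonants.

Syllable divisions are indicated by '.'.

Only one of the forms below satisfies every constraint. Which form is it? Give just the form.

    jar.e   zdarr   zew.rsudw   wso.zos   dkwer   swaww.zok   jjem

jar.e — σ1 onset /j/, coda /r/ ok; σ2 onset /∅/, coda /∅/ ok → licit
zdarr — violates constraint 2: syllable 1 coda /rr/ has 2 consonants (> 1) → illicit
zew.rsudw — violates constraint 2: syllable 2 coda /dw/ has 2 consonants (> 1) → illicit
wso.zos — violates constraint 1: syllable 2 coda contains /s/, which is not a licensed coda consonant → illicit
dkwer — violates constraint 3: syllable 1 onset /dkw/ has 3 consonants (> 2) → illicit
swaww.zok — violates constraint 2: syllable 1 coda /ww/ has 2 consonants (> 1) → illicit
jjem — violates constraint 1: syllable 1 coda contains /m/, which is not a licensed coda consonant → illicit

jar.e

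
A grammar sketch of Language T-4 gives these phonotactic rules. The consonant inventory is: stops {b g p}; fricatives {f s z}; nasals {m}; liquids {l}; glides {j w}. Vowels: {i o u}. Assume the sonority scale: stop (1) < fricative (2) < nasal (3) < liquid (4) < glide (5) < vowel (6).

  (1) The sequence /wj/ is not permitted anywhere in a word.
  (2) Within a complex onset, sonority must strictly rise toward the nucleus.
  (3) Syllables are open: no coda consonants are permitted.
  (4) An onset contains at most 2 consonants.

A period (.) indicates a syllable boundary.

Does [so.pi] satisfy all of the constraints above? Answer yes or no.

yes

[so.pi] — σ1 onset /s/, coda /∅/ ok; σ2 onset /p/, coda /∅/ ok → phonotactically legal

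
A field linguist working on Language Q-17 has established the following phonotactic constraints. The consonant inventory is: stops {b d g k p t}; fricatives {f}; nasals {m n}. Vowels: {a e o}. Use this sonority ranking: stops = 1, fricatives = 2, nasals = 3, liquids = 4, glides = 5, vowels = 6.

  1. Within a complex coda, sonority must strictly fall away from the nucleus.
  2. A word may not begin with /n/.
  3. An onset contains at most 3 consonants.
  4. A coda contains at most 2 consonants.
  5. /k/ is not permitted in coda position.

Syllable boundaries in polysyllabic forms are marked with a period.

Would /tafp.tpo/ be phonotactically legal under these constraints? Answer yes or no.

/tafp.tpo/ — σ1 onset /t/, coda /fp/ (2→1 falls) ok; σ2 onset /tp/ (2C), coda /∅/ ok → phonotactically legal

yes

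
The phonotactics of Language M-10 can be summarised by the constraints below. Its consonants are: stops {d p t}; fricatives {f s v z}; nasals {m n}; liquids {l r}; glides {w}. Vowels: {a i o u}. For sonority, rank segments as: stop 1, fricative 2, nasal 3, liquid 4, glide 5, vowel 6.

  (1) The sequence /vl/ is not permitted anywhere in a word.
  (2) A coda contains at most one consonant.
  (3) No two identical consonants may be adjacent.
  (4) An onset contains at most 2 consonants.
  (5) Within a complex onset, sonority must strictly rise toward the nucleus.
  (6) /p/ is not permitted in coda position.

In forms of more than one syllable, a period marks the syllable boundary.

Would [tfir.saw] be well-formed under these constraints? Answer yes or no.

yes

[tfir.saw] — σ1 onset /tf/ (1→2 rises), coda /r/ ok; σ2 onset /s/, coda /w/ ok → well-formed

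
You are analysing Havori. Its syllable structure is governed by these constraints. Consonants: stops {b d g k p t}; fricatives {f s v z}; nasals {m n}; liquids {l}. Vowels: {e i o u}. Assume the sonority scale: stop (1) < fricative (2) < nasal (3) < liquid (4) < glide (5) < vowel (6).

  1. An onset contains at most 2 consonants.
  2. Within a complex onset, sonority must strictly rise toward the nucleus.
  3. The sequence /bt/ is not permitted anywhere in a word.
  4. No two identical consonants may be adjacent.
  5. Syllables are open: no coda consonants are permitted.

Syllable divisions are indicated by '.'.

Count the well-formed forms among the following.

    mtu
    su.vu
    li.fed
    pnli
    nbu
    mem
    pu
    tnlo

mtu — violates constraint 2: syllable 1 onset /mt/: /m/ (nasal, 3) → /t/ (stop, 1) does not rise → ill-formed
su.vu — σ1 onset /s/, coda /∅/ ok; σ2 onset /v/, coda /∅/ ok → well-formed
li.fed — violates constraint 5: syllable 2 coda /d/ has 1 consonant (> 0) → ill-formed
pnli — violates constraint 1: syllable 1 onset /pnl/ has 3 consonants (> 2) → ill-formed
nbu — violates constraint 2: syllable 1 onset /nb/: /n/ (nasal, 3) → /b/ (stop, 1) does not rise → ill-formed
mem — violates constraint 5: syllable 1 coda /m/ has 1 consonant (> 0) → ill-formed
pu — σ1 onset /p/, coda /∅/ ok → well-formed
tnlo — violates constraint 1: syllable 1 onset /tnl/ has 3 consonants (> 2) → ill-formed
Well-formed: su.vu, pu → 2.

2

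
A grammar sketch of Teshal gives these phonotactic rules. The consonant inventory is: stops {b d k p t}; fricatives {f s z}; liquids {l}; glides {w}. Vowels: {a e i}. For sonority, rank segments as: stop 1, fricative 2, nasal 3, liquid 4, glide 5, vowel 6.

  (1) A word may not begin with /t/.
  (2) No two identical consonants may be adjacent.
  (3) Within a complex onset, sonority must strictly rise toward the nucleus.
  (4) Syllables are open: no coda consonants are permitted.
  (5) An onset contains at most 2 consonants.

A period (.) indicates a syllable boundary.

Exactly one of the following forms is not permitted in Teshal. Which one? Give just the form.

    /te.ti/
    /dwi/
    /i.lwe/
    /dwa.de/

/te.ti/

/te.ti/ — violates constraint 1: word begins with /t/ → not permitted
/dwi/ — σ1 onset /dw/ (1→5 rises), coda /∅/ ok → permitted
/i.lwe/ — σ1 onset /∅/, coda /∅/ ok; σ2 onset /lw/ (4→5 rises), coda /∅/ ok → permitted
/dwa.de/ — σ1 onset /dw/ (1→5 rises), coda /∅/ ok; σ2 onset /d/, coda /∅/ ok → permitted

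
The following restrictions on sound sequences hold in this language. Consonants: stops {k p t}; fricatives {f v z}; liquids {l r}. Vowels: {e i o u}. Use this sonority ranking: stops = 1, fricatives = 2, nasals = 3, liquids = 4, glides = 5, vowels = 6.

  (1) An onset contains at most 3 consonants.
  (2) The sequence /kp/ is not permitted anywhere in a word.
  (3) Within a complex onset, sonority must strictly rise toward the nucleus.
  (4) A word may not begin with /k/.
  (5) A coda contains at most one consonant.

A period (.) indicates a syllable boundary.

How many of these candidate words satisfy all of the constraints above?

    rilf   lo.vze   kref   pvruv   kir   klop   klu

rilf — violates constraint 5: syllable 1 coda /lf/ has 2 consonants (> 1) → not permitted
lo.vze — violates constraint 3: syllable 2 onset /vz/: /v/ (fricative, 2) → /z/ (fricative, 2) does not rise → not permitted
kref — violates constraint 4: word begins with /k/ → not permitted
pvruv — σ1 onset /pvr/ (1→2→4 rises), coda /v/ ok → permitted
kir — violates constraint 4: word begins with /k/ → not permitted
klop — violates constraint 4: word begins with /k/ → not permitted
klu — violates constraint 4: word begins with /k/ → not permitted
Permitted: pvruv → 1.

1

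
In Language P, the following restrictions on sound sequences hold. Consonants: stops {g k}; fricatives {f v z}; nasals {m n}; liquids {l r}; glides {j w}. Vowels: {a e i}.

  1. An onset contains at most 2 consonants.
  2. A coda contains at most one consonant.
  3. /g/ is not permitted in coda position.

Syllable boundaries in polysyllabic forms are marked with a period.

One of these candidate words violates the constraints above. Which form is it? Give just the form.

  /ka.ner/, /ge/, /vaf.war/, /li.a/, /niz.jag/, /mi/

/ka.ner/ — σ1 onset /k/, coda /∅/ ok; σ2 onset /n/, coda /r/ ok → permitted
/ge/ — σ1 onset /g/, coda /∅/ ok → permitted
/vaf.war/ — σ1 onset /v/, coda /f/ ok; σ2 onset /w/, coda /r/ ok → permitted
/li.a/ — σ1 onset /l/, coda /∅/ ok; σ2 onset /∅/, coda /∅/ ok → permitted
/niz.jag/ — violates constraint 3: syllable 2 coda contains /g/ → not permitted
/mi/ — σ1 onset /m/, coda /∅/ ok → permitted

/niz.jag/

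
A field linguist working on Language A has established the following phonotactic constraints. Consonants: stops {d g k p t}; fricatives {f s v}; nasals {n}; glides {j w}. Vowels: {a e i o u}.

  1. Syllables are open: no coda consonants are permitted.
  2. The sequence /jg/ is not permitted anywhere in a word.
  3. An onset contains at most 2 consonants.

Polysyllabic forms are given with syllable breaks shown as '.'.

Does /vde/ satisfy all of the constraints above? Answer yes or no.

/vde/ — σ1 onset /vd/ (2C), coda /∅/ ok → well-formed

yes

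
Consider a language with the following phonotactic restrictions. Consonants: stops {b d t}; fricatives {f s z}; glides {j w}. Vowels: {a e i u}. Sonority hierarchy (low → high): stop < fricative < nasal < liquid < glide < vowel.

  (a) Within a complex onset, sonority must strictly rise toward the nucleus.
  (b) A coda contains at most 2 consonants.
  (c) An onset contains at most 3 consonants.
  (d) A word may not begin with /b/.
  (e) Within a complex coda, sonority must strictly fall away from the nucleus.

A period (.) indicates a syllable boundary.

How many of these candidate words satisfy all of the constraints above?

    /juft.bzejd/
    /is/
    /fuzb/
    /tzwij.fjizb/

4

/juft.bzejd/ — σ1 onset /j/, coda /ft/ (2→1 falls) ok; σ2 onset /bz/ (1→2 rises), coda /jd/ (5→1 falls) ok → permitted
/is/ — σ1 onset /∅/, coda /s/ ok → permitted
/fuzb/ — σ1 onset /f/, coda /zb/ (2→1 falls) ok → permitted
/tzwij.fjizb/ — σ1 onset /tzw/ (1→2→5 rises), coda /j/ ok; σ2 onset /fj/ (2→5 rises), coda /zb/ (2→1 falls) ok → permitted
Permitted: /juft.bzejd/, /is/, /fuzb/, /tzwij.fjizb/ → 4.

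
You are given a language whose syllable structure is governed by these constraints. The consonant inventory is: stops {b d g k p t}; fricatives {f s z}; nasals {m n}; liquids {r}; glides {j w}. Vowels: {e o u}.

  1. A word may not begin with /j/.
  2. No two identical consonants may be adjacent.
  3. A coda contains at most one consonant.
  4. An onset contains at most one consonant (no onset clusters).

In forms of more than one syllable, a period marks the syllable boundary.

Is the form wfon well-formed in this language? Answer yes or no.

no

wfon — violates constraint 4: syllable 1 onset /wf/ has 2 consonants (> 1) → ill-formed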